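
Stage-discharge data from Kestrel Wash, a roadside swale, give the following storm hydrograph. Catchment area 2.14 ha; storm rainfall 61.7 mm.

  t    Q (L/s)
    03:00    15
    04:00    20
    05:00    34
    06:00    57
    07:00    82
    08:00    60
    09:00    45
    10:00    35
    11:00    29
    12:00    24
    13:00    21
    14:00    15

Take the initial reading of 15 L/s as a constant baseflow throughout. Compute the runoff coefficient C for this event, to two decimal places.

C ≈ 0.70

ΣQ_DR = 257.0 L/s; V = ΣQ_DR·Δt = 9.252 × 10^5 L.
Runoff depth d = V / A = 43.23 mm.
C = d / P = 43.23 / 61.7 = 0.70.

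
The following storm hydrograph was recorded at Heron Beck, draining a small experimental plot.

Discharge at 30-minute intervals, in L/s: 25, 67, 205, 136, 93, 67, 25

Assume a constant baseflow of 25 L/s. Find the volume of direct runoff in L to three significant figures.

V ≈ 7.97 × 10^5 L

Direct-runoff ordinates (Q − Q_b): 0.0, 42.0, 180.0, 111.0, 68.0, 42.0, 0.0 L/s.
ΣQ_DR = 443.0 L/s.
With Δt = 0.5 h = 1800 s, V = ΣQ_DR · Δt = 443.0 × 1800 = 7.97 × 10^5 L.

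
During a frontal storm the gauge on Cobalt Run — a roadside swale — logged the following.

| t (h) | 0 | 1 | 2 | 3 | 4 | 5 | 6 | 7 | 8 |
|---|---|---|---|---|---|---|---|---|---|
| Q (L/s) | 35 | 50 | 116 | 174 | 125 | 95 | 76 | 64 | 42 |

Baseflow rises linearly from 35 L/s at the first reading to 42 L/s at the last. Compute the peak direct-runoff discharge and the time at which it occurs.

Q_p = 136.38 L/s at t = 3 h

Subtracting baseflow gives direct-runoff ordinates: 0.00, 14.12, 79.25, 136.38, 86.50, 55.62, 35.75, 22.88, 0.00 L/s.
The maximum is 136.38 L/s, occurring at the reading for t = 3 h.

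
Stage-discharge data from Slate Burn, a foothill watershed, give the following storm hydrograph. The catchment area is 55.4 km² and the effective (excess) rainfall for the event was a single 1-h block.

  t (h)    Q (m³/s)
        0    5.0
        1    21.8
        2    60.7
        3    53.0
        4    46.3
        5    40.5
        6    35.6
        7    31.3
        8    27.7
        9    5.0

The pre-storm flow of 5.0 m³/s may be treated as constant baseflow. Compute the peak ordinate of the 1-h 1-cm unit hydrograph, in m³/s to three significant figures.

Direct runoff: 0.0, 16.8, 55.7, 48.0, 41.3, 35.5, 30.6, 26.3, 22.7, 0.0 m³/s; ΣQ_DR = 276.9 m³/s, peak = 55.7 m³/s.
Runoff depth d = ΣQ_DR·Δt / A = 276.9 × 3600 / (55.4 km²) = 17.99 mm.
The 1-cm UH is the DRH scaled by (10 mm)/d, so U_p = 55.7 × 10/17.99 = 31.0 m³/s.

U_p ≈ 31.0 m³/s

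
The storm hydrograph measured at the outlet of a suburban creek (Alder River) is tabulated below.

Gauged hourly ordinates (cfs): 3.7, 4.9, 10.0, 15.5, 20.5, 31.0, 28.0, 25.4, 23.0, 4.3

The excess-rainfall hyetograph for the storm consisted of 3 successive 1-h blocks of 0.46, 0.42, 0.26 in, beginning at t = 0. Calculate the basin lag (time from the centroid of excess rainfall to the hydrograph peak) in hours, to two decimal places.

Centroid of excess rainfall: t_c = Σ P_i·t̄_i / ΣP_i = 1.3246 h (block centres at 0.5, 1.5, 2.5 h).
Hydrograph peak occurs at t = 5 h, so basin lag t_L = 5 − 1.3246 = 3.68 h.

t_L ≈ 3.68 h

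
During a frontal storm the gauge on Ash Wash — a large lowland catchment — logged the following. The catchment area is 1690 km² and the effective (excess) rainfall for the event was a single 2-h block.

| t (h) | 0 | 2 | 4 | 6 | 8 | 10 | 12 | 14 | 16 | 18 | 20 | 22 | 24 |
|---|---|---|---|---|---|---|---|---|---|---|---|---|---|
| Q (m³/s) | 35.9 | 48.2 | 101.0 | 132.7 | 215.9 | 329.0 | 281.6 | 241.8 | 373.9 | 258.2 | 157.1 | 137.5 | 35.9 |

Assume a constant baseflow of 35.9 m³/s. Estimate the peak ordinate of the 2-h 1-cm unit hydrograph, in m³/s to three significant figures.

U_p ≈ 422 m³/s

Direct runoff: 0.0, 12.3, 65.1, 96.8, 180.0, 293.1, 245.7, 205.9, 338.0, 222.3, 121.2, 101.6, 0.0 m³/s; ΣQ_DR = 1882 m³/s, peak = 338.0 m³/s.
Runoff depth d = ΣQ_DR·Δt / A = 1882 × 7200 / (1690 km²) = 8.018 mm.
The 1-cm UH is the DRH scaled by (10 mm)/d, so U_p = 338.0 × 10/8.018 = 422 m³/s.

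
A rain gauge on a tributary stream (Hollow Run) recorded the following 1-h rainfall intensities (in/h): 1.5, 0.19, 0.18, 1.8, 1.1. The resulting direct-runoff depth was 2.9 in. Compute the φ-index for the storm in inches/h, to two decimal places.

Only the 3 blocks with intensity above φ contribute runoff: 1.5, 1.8, 1.1 in/h.
Σ(I−φ)·Δt = d  ⇒  (1.5+1.8+1.1 − 3φ)·1 = 2.9
φ = (4.400 − 2.9/1) / 3 = 0.50 in/h.

φ ≈ 0.50 in/h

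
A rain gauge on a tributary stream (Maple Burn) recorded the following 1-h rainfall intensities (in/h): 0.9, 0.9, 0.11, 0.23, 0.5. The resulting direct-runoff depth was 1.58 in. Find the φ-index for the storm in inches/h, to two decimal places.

φ ≈ 0.24 in/h

Only the 3 blocks with intensity above φ contribute runoff: 0.9, 0.9, 0.5 in/h.
Σ(I−φ)·Δt = d  ⇒  (0.9+0.9+0.5 − 3φ)·1 = 1.58
φ = (2.300 − 1.58/1) / 3 = 0.24 in/h.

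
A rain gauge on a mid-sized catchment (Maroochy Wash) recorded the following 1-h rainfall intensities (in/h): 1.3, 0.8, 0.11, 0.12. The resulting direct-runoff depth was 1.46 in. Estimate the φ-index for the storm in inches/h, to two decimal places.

Only the 2 blocks with intensity above φ contribute runoff: 1.3, 0.8 in/h.
Σ(I−φ)·Δt = d  ⇒  (1.3+0.8 − 2φ)·1 = 1.46
φ = (2.100 − 1.46/1) / 2 = 0.32 in/h.

φ ≈ 0.32 in/h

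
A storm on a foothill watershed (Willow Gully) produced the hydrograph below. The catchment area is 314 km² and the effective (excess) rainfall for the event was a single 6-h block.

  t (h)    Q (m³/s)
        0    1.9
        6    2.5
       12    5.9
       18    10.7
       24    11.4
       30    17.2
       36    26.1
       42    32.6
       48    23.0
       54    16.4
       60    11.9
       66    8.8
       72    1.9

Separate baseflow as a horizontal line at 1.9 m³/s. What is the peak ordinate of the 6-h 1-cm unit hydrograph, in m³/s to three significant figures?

U_p ≈ 30.7 m³/s

Direct runoff: 0.0, 0.6, 4.0, 8.8, 9.5, 15.3, 24.2, 30.7, 21.1, 14.5, 10.0, 6.9, 0.0 m³/s; ΣQ_DR = 145.6 m³/s, peak = 30.7 m³/s.
Runoff depth d = ΣQ_DR·Δt / A = 145.6 × 21600 / (314 km²) = 10.02 mm.
The 1-cm UH is the DRH scaled by (10 mm)/d, so U_p = 30.7 × 10/10.02 = 30.7 m³/s.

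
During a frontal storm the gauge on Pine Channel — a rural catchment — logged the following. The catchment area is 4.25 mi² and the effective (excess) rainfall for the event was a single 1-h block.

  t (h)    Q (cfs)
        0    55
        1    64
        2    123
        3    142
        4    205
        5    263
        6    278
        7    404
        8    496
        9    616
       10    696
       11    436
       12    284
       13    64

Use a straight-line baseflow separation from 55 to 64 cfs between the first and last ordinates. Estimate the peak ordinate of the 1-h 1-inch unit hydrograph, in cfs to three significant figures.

U_p ≈ 528 cfs

Direct runoff: 0.00, 8.31, 66.62, 84.92, 147.23, 204.54, 218.85, 344.15, 435.46, 554.77, 634.08, 373.38, 220.69, 0.00 cfs; ΣQ_DR = 3293 cfs, peak = 634.08 cfs.
Runoff depth d = ΣQ_DR·Δt / A = 3293 × 3600 / (4.25 mi²) = 1.201 in.
The 1-inch UH is the DRH scaled by (1 in)/d, so U_p = 634.08 × 1/1.201 = 528 cfs.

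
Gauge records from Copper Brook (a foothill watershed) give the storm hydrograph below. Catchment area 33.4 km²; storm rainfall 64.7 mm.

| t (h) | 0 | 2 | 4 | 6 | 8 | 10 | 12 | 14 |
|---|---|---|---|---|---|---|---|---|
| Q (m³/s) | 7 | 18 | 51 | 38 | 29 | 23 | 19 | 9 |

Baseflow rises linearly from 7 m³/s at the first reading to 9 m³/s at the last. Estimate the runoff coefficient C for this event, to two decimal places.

C ≈ 0.43

ΣQ_DR = 130.0 m³/s; V = ΣQ_DR·Δt = 9.360 × 10^5 m³.
Runoff depth d = V / A = 28.02 mm.
C = d / P = 28.02 / 64.7 = 0.43.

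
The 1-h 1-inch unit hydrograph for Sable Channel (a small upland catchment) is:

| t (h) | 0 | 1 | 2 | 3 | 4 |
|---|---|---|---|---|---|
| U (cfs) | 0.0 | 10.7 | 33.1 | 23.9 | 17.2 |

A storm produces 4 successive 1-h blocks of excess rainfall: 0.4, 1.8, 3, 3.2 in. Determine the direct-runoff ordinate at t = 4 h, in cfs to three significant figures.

By discrete convolution, Q_j = Σ (P_i / 1 in) · U_{j−i}.
At t = 4 h (j=4): Q = (0.4/1)·17.2 + (1.8/1)·23.9 + (3/1)·33.1 + (3.2/1)·10.7 = 183 cfs.

Q ≈ 183 cfs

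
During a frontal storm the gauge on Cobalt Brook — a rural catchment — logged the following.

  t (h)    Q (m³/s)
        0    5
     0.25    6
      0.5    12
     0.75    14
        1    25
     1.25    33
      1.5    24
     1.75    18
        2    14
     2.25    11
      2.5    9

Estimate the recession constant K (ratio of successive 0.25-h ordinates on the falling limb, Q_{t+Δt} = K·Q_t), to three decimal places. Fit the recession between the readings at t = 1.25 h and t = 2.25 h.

Using the recession-limb readings at t = 1.25 h and t = 2.25 h: Q falls from 33 to 11 m³/s over 4 intervals.
K = (Q₂/Q₁)^(1/4) = (11/33)^(1/4) = 0.760.

K ≈ 0.760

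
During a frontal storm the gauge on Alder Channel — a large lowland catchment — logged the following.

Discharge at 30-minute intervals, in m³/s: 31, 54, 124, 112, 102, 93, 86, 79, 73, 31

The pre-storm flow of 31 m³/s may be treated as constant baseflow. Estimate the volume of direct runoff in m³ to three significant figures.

Direct-runoff ordinates (Q − Q_b): 0.0, 23.0, 93.0, 81.0, 71.0, 62.0, 55.0, 48.0, 42.0, 0.0 m³/s.
ΣQ_DR = 475.0 m³/s.
With Δt = 0.5 h = 1800 s, V = ΣQ_DR · Δt = 475.0 × 1800 = 8.55 × 10^5 m³.

V ≈ 8.55 × 10^5 m³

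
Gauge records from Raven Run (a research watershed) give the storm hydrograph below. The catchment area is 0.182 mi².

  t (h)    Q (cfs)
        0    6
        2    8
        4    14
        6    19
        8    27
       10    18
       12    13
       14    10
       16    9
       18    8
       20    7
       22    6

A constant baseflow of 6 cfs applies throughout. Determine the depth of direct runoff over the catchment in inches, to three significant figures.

Direct runoff: 0.0, 2.0, 8.0, 13.0, 21.0, 12.0, 7.0, 4.0, 3.0, 2.0, 1.0, 0.0 cfs; ΣQ_DR = 73.00 cfs.
V = ΣQ_DR · Δt = 73.00 × 7200 s = 5.256 × 10^5 ft³.
Over A = 0.182 mi², depth = V / A = 1.24 in.

d ≈ 1.24 in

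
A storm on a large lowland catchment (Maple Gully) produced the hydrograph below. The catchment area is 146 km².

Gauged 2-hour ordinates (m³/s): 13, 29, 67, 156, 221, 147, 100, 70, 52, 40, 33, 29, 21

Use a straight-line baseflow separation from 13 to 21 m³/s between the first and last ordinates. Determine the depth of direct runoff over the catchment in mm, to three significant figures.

d ≈ 37.3 mm

Direct runoff: 0.00, 15.33, 52.67, 141.00, 205.33, 130.67, 83.00, 52.33, 33.67, 21.00, 13.33, 8.67, 0.00 m³/s; ΣQ_DR = 757.0 m³/s.
V = ΣQ_DR · Δt = 757.0 × 7200 s = 5.450 × 10^6 m³.
Over A = 146 km², depth = V / A = 37.3 mm.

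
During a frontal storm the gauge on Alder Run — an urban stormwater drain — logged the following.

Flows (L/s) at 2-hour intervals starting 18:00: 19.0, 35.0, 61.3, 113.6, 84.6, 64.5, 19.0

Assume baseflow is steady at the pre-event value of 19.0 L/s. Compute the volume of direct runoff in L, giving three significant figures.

Direct-runoff ordinates (Q − Q_b): 0.0, 16.0, 42.3, 94.6, 65.6, 45.5, 0.0 L/s.
ΣQ_DR = 264.0 L/s.
With Δt = 2 h = 7200 s, V = ΣQ_DR · Δt = 264.0 × 7200 = 1.90 × 10^6 L.

V ≈ 1.90 × 10^6 L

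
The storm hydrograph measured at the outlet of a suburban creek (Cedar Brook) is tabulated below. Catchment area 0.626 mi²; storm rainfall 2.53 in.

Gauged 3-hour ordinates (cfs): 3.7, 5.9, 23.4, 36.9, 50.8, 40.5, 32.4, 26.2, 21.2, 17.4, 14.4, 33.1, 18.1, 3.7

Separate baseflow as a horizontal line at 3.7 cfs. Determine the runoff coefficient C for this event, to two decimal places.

ΣQ_DR = 275.9 cfs; V = ΣQ_DR·Δt = 2.980 × 10^6 ft³.
Runoff depth d = V / A = 2.049 in.
C = d / P = 2.049 / 2.53 = 0.81.

C ≈ 0.81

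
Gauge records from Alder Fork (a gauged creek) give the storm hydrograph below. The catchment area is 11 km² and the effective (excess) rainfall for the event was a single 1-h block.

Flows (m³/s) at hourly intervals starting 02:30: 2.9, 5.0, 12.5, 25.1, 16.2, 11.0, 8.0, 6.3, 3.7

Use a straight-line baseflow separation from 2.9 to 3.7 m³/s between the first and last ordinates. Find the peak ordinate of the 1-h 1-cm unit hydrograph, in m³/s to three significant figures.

U_p ≈ 11.0 m³/s

Direct runoff: 0.00, 2.00, 9.40, 21.90, 12.90, 7.60, 4.50, 2.70, 0.00 m³/s; ΣQ_DR = 61.00 m³/s, peak = 21.90 m³/s.
Runoff depth d = ΣQ_DR·Δt / A = 61.00 × 3600 / (11 km²) = 19.96 mm.
The 1-cm UH is the DRH scaled by (10 mm)/d, so U_p = 21.90 × 10/19.96 = 11.0 m³/s.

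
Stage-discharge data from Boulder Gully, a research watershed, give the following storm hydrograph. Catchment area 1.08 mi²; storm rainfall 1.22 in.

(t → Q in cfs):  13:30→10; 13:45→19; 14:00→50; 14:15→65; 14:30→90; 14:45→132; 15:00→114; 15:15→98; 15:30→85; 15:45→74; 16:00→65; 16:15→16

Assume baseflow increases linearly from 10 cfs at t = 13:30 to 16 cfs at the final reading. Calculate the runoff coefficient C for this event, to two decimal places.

C ≈ 0.19

ΣQ_DR = 662.0 cfs; V = ΣQ_DR·Δt = 5.958 × 10^5 ft³.
Runoff depth d = V / A = 0.2375 in.
C = d / P = 0.2375 / 1.22 = 0.19.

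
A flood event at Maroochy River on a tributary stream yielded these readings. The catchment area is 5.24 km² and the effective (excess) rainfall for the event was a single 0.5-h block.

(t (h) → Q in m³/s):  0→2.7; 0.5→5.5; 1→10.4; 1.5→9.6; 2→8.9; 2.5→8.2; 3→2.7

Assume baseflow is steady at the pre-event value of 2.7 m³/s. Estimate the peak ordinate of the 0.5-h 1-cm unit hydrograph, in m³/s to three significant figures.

U_p ≈ 7.70 m³/s

Direct runoff: 0.0, 2.8, 7.7, 6.9, 6.2, 5.5, 0.0 m³/s; ΣQ_DR = 29.10 m³/s, peak = 7.7 m³/s.
Runoff depth d = ΣQ_DR·Δt / A = 29.10 × 1800 / (5.24 km²) = 9.996 mm.
The 1-cm UH is the DRH scaled by (10 mm)/d, so U_p = 7.7 × 10/9.996 = 7.70 m³/s.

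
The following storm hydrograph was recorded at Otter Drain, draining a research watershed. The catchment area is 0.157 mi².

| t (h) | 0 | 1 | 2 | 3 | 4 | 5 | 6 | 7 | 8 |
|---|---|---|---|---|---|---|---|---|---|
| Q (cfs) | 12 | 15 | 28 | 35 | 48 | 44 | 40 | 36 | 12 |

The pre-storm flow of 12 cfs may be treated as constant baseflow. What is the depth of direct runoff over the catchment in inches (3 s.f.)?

Direct runoff: 0.0, 3.0, 16.0, 23.0, 36.0, 32.0, 28.0, 24.0, 0.0 cfs; ΣQ_DR = 162.0 cfs.
V = ΣQ_DR · Δt = 162.0 × 3600 s = 5.832 × 10^5 ft³.
Over A = 0.157 mi², depth = V / A = 1.60 in.

d ≈ 1.60 in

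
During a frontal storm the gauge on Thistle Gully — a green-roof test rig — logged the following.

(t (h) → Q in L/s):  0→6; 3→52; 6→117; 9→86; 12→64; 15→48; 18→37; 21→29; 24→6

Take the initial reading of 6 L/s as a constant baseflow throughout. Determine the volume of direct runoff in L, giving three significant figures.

V ≈ 4.22 × 10^6 L

Direct-runoff ordinates (Q − Q_b): 0.0, 46.0, 111.0, 80.0, 58.0, 42.0, 31.0, 23.0, 0.0 L/s.
ΣQ_DR = 391.0 L/s.
With Δt = 3 h = 10800 s, V = ΣQ_DR · Δt = 391.0 × 10800 = 4.22 × 10^6 L.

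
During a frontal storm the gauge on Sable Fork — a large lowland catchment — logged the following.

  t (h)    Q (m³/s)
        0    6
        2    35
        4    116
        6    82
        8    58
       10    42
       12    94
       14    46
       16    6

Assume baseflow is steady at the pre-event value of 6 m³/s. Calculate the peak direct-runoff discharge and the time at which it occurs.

Q_p = 110.0 m³/s at t = 4 h

Subtracting baseflow gives direct-runoff ordinates: 0.0, 29.0, 110.0, 76.0, 52.0, 36.0, 88.0, 40.0, 0.0 m³/s.
The maximum is 110.0 m³/s, occurring at the reading for t = 4 h.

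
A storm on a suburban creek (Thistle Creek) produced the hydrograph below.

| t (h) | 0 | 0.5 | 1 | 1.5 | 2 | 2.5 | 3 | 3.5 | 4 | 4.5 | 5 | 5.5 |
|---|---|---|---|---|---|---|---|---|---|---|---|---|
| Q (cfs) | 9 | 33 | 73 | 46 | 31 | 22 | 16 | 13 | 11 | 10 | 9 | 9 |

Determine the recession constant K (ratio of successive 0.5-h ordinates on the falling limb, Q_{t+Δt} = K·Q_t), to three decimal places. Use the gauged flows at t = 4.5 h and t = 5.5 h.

Using the recession-limb readings at t = 4.5 h and t = 5.5 h: Q falls from 10 to 9 cfs over 2 intervals.
K = (Q₂/Q₁)^(1/2) = (9/10)^(1/2) = 0.949.

K ≈ 0.949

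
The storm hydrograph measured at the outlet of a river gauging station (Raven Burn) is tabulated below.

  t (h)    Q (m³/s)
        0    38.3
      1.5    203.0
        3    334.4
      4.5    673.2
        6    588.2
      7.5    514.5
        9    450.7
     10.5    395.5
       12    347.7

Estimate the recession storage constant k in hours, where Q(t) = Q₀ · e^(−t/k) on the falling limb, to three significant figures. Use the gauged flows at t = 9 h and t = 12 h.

k ≈ 11.6 h

On the falling limb, Q drops from 450.7 to 347.7 m³/s between t = 9 h and t = 12 h (Δt = 3 h).
k = −Δt / ln(Q₂/Q₁) = −3 / ln(347.7/450.7) = 11.6 h.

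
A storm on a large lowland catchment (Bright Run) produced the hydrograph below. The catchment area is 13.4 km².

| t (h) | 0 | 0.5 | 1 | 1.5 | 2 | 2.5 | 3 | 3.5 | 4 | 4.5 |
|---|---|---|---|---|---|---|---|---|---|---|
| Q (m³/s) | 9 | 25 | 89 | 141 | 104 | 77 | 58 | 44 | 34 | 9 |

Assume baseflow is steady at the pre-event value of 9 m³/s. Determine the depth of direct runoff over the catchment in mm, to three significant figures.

Direct runoff: 0.0, 16.0, 80.0, 132.0, 95.0, 68.0, 49.0, 35.0, 25.0, 0.0 m³/s; ΣQ_DR = 500.0 m³/s.
V = ΣQ_DR · Δt = 500.0 × 1800 s = 9.000 × 10^5 m³.
Over A = 13.4 km², depth = V / A = 67.2 mm.

d ≈ 67.2 mm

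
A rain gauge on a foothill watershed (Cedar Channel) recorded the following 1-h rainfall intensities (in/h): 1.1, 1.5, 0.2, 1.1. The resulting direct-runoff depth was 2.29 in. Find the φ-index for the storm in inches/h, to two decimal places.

Only the 3 blocks with intensity above φ contribute runoff: 1.1, 1.5, 1.1 in/h.
Σ(I−φ)·Δt = d  ⇒  (1.1+1.5+1.1 − 3φ)·1 = 2.29
φ = (3.700 − 2.29/1) / 3 = 0.47 in/h.

φ ≈ 0.47 in/h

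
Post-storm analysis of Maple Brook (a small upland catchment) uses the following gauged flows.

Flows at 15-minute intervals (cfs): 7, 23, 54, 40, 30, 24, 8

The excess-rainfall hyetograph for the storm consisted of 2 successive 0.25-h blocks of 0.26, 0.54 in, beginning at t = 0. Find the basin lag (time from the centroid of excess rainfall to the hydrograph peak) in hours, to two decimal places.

Centroid of excess rainfall: t_c = Σ P_i·t̄_i / ΣP_i = 0.2938 h (block centres at 0.125, 0.375 h).
Hydrograph peak occurs at t = 0.5 h, so basin lag t_L = 0.5 − 0.2938 = 0.21 h.

t_L ≈ 0.21 h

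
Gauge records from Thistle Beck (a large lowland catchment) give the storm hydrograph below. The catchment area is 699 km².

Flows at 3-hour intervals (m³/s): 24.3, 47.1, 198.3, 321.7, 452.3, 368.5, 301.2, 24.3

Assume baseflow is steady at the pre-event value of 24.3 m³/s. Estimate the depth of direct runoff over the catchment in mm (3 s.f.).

Direct runoff: 0.0, 22.8, 174.0, 297.4, 428.0, 344.2, 276.9, 0.0 m³/s; ΣQ_DR = 1543 m³/s.
V = ΣQ_DR · Δt = 1543 × 10800 s = 1.667 × 10^7 m³.
Over A = 699 km², depth = V / A = 23.8 mm.

d ≈ 23.8 mm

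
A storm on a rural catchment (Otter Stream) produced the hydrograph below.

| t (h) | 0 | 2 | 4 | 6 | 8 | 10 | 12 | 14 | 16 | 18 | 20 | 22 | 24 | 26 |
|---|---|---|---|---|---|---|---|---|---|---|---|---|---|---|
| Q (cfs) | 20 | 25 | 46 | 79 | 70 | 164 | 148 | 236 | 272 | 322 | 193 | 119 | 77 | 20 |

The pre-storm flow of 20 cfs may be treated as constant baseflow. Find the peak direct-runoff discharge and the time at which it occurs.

Q_p = 302.0 cfs at t = 18 h

Subtracting baseflow gives direct-runoff ordinates: 0.0, 5.0, 26.0, 59.0, 50.0, 144.0, 128.0, 216.0, 252.0, 302.0, 173.0, 99.0, 57.0, 0.0 cfs.
The maximum is 302.0 cfs, occurring at the reading for t = 18 h.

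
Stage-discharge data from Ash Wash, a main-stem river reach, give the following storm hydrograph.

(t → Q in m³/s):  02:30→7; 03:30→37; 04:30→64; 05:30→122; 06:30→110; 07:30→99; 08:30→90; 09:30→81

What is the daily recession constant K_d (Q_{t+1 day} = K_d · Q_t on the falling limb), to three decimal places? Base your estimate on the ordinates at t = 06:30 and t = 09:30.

K_d ≈ 0.086

Between t = 06:30 and t = 09:30 the flow falls from 110 to 81 m³/s over 3×1 h = 3 h.
Per-interval ratio K = (81/110)^(1/3) = 0.9030; K_d = K^(24/1) = 0.086.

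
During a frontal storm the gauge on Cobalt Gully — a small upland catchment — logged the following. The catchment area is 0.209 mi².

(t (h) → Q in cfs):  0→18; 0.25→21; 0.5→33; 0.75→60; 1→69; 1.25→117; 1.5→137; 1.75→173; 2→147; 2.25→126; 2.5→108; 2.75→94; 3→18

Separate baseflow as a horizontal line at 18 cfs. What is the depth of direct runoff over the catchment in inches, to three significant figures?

d ≈ 1.64 in

Direct runoff: 0.0, 3.0, 15.0, 42.0, 51.0, 99.0, 119.0, 155.0, 129.0, 108.0, 90.0, 76.0, 0.0 cfs; ΣQ_DR = 887.0 cfs.
V = ΣQ_DR · Δt = 887.0 × 900 s = 7.983 × 10^5 ft³.
Over A = 0.209 mi², depth = V / A = 1.64 in.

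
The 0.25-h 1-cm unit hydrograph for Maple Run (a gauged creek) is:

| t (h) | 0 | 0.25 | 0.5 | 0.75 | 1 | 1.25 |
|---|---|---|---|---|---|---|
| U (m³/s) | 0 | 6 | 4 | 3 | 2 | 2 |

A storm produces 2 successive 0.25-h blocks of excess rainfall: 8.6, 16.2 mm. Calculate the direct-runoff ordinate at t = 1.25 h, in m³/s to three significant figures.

By discrete convolution, Q_j = Σ (P_i / 10 mm) · U_{j−i}.
At t = 1.25 h (j=5): Q = (8.6/10)·2 + (16.2/10)·2 = 4.96 m³/s.

Q ≈ 4.96 m³/s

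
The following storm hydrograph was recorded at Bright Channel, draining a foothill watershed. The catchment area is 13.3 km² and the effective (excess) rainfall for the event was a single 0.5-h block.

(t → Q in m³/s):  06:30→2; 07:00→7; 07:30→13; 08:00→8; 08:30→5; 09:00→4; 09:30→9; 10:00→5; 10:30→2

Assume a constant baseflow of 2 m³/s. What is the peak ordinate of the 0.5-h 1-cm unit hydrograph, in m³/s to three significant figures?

U_p ≈ 22.0 m³/s

Direct runoff: 0.0, 5.0, 11.0, 6.0, 3.0, 2.0, 7.0, 3.0, 0.0 m³/s; ΣQ_DR = 37.00 m³/s, peak = 11.0 m³/s.
Runoff depth d = ΣQ_DR·Δt / A = 37.00 × 1800 / (13.3 km²) = 5.008 mm.
The 1-cm UH is the DRH scaled by (10 mm)/d, so U_p = 11.0 × 10/5.008 = 22.0 m³/s.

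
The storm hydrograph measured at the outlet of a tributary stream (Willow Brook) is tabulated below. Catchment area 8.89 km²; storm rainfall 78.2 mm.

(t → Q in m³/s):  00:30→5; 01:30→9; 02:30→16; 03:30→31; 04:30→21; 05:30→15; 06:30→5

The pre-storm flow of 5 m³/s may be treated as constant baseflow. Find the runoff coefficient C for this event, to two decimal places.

ΣQ_DR = 67.00 m³/s; V = ΣQ_DR·Δt = 2.412 × 10^5 m³.
Runoff depth d = V / A = 27.13 mm.
C = d / P = 27.13 / 78.2 = 0.35.

C ≈ 0.35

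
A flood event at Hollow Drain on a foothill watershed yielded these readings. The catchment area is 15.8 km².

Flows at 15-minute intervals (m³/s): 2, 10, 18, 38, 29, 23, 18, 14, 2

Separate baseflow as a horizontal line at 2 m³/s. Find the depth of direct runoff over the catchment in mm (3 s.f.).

d ≈ 7.75 mm

Direct runoff: 0.0, 8.0, 16.0, 36.0, 27.0, 21.0, 16.0, 12.0, 0.0 m³/s; ΣQ_DR = 136.0 m³/s.
V = ΣQ_DR · Δt = 136.0 × 900 s = 1.224 × 10^5 m³.
Over A = 15.8 km², depth = V / A = 7.75 mm.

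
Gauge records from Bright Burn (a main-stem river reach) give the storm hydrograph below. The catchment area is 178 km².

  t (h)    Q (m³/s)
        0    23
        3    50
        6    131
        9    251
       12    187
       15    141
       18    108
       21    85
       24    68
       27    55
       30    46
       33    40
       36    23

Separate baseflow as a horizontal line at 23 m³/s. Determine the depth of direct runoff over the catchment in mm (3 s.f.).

Direct runoff: 0.0, 27.0, 108.0, 228.0, 164.0, 118.0, 85.0, 62.0, 45.0, 32.0, 23.0, 17.0, 0.0 m³/s; ΣQ_DR = 909.0 m³/s.
V = ΣQ_DR · Δt = 909.0 × 10800 s = 9.817 × 10^6 m³.
Over A = 178 km², depth = V / A = 55.2 mm.

d ≈ 55.2 mm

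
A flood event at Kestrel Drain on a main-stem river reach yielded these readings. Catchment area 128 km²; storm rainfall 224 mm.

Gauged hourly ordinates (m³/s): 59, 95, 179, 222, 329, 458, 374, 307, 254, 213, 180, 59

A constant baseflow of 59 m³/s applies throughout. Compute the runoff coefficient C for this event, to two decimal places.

ΣQ_DR = 2021 m³/s; V = ΣQ_DR·Δt = 7.276 × 10^6 m³.
Runoff depth d = V / A = 56.84 mm.
C = d / P = 56.84 / 224 = 0.25.

C ≈ 0.25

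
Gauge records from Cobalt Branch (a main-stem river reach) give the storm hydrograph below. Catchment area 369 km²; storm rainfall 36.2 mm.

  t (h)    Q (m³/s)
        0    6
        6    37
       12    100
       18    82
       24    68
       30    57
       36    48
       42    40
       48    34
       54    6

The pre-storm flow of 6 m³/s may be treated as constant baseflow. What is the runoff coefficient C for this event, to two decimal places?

C ≈ 0.68

ΣQ_DR = 418.0 m³/s; V = ΣQ_DR·Δt = 9.029 × 10^6 m³.
Runoff depth d = V / A = 24.47 mm.
C = d / P = 24.47 / 36.2 = 0.68.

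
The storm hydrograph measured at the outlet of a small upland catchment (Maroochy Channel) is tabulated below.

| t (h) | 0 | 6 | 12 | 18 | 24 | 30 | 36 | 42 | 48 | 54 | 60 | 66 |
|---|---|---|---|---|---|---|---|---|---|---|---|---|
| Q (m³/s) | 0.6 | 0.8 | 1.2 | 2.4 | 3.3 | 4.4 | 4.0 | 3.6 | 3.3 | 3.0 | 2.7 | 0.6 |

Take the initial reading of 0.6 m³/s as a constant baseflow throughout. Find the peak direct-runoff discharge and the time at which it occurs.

Subtracting baseflow gives direct-runoff ordinates: 0.0, 0.2, 0.6, 1.8, 2.7, 3.8, 3.4, 3.0, 2.7, 2.4, 2.1, 0.0 m³/s.
The maximum is 3.8 m³/s, occurring at the reading for t = 30 h.

Q_p = 3.8 m³/s at t = 30 h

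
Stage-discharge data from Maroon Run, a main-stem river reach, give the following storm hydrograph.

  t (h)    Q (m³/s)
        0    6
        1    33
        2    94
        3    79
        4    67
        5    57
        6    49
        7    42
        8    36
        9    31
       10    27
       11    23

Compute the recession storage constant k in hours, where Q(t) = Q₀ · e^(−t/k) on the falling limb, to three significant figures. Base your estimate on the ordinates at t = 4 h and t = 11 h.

On the falling limb, Q drops from 67 to 23 m³/s between t = 4 h and t = 11 h (Δt = 7 h).
k = −Δt / ln(Q₂/Q₁) = −7 / ln(23/67) = 6.55 h.

k ≈ 6.55 h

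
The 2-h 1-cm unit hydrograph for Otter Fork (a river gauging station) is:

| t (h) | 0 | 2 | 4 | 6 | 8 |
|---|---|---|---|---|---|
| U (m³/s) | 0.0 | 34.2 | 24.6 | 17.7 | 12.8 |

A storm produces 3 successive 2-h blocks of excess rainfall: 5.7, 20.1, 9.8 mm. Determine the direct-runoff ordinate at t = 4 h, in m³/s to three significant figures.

By discrete convolution, Q_j = Σ (P_i / 10 mm) · U_{j−i}.
At t = 4 h (j=2): Q = (5.7/10)·24.6 + (20.1/10)·34.2 + (9.8/10)·0.0 = 82.8 m³/s.

Q ≈ 82.8 m³/s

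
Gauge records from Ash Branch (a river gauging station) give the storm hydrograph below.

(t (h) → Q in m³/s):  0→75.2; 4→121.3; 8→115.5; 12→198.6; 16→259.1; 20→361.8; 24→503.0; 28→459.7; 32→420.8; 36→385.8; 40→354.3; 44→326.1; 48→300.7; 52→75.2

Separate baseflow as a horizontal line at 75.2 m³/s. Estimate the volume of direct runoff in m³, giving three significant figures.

Direct-runoff ordinates (Q − Q_b): 0.0, 46.1, 40.3, 123.4, 183.9, 286.6, 427.8, 384.5, 345.6, 310.6, 279.1, 250.9, 225.5, 0.0 m³/s.
ΣQ_DR = 2904 m³/s.
With Δt = 4 h = 14400 s, V = ΣQ_DR · Δt = 2904 × 14400 = 4.18 × 10^7 m³.

V ≈ 4.18 × 10^7 m³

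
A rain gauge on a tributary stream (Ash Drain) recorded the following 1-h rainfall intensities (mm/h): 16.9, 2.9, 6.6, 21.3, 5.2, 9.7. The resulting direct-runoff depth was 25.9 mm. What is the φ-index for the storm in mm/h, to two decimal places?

φ ≈ 7.33 mm/h

Only the 3 blocks with intensity above φ contribute runoff: 16.9, 21.3, 9.7 mm/h.
Σ(I−φ)·Δt = d  ⇒  (16.9+21.3+9.7 − 3φ)·1 = 25.9
φ = (47.90 − 25.9/1) / 3 = 7.33 mm/h.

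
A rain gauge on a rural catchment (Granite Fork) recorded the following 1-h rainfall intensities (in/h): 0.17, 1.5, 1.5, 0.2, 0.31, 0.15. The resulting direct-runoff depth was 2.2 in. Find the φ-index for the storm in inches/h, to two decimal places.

Only the 2 blocks with intensity above φ contribute runoff: 1.5, 1.5 in/h.
Σ(I−φ)·Δt = d  ⇒  (1.5+1.5 − 2φ)·1 = 2.2
φ = (3.000 − 2.2/1) / 2 = 0.40 in/h.

φ ≈ 0.40 in/h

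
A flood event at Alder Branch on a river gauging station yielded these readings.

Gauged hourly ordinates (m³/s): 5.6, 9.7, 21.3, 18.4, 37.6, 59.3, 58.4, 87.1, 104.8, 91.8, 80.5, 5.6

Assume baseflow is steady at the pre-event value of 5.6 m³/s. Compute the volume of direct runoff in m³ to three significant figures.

V ≈ 1.85 × 10^6 m³

Direct-runoff ordinates (Q − Q_b): 0.0, 4.1, 15.7, 12.8, 32.0, 53.7, 52.8, 81.5, 99.2, 86.2, 74.9, 0.0 m³/s.
ΣQ_DR = 512.9 m³/s.
With Δt = 1 h = 3600 s, V = ΣQ_DR · Δt = 512.9 × 3600 = 1.85 × 10^6 m³.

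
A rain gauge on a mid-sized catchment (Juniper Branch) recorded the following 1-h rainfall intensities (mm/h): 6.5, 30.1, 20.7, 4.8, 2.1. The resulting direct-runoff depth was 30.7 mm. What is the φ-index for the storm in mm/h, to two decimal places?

Only the 2 blocks with intensity above φ contribute runoff: 30.1, 20.7 mm/h.
Σ(I−φ)·Δt = d  ⇒  (30.1+20.7 − 2φ)·1 = 30.7
φ = (50.80 − 30.7/1) / 2 = 10.05 mm/h.

φ ≈ 10.05 mm/h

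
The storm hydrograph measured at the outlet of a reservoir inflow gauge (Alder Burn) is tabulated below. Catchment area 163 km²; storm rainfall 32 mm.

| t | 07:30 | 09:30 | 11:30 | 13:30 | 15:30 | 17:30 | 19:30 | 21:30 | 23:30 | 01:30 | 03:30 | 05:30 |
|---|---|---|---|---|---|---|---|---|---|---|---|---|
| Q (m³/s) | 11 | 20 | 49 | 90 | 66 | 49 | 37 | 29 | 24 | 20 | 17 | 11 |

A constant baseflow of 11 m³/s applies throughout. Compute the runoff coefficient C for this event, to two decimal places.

C ≈ 0.40

ΣQ_DR = 291.0 m³/s; V = ΣQ_DR·Δt = 2.095 × 10^6 m³.
Runoff depth d = V / A = 12.85 mm.
C = d / P = 12.85 / 32 = 0.40.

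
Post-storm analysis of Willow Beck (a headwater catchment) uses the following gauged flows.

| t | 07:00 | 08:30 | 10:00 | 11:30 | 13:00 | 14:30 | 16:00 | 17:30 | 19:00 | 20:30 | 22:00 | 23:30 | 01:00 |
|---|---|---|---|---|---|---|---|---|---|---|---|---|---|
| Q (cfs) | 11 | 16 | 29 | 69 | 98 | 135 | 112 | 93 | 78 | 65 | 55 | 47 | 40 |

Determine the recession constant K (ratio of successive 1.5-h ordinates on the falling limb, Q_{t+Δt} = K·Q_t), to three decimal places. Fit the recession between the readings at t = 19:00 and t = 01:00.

K ≈ 0.846

Using the recession-limb readings at t = 19:00 and t = 01:00: Q falls from 78 to 40 cfs over 4 intervals.
K = (Q₂/Q₁)^(1/4) = (40/78)^(1/4) = 0.846.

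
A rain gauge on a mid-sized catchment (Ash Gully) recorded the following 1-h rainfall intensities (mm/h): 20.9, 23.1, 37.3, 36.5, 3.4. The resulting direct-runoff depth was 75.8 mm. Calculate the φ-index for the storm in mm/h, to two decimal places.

Only the 4 blocks with intensity above φ contribute runoff: 20.9, 23.1, 37.3, 36.5 mm/h.
Σ(I−φ)·Δt = d  ⇒  (20.9+23.1+37.3+36.5 − 4φ)·1 = 75.8
φ = (117.8 − 75.8/1) / 4 = 10.50 mm/h.

φ ≈ 10.50 mm/h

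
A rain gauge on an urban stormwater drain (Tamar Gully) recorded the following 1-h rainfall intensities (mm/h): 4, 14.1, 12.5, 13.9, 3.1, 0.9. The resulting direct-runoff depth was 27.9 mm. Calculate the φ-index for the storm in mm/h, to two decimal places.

φ ≈ 4.20 mm/h

Only the 3 blocks with intensity above φ contribute runoff: 14.1, 12.5, 13.9 mm/h.
Σ(I−φ)·Δt = d  ⇒  (14.1+12.5+13.9 − 3φ)·1 = 27.9
φ = (40.50 − 27.9/1) / 3 = 4.20 mm/h.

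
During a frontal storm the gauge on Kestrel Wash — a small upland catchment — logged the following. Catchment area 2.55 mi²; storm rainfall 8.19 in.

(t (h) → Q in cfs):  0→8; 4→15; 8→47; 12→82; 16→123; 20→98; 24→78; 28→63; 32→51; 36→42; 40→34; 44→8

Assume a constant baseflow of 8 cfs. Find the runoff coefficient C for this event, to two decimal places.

ΣQ_DR = 553.0 cfs; V = ΣQ_DR·Δt = 7.963 × 10^6 ft³.
Runoff depth d = V / A = 1.344 in.
C = d / P = 1.344 / 8.19 = 0.16.

C ≈ 0.16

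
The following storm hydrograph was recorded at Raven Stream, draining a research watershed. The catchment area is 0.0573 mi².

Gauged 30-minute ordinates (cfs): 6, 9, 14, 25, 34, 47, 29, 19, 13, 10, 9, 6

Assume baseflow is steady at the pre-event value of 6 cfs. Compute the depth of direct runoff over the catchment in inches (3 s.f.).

Direct runoff: 0.0, 3.0, 8.0, 19.0, 28.0, 41.0, 23.0, 13.0, 7.0, 4.0, 3.0, 0.0 cfs; ΣQ_DR = 149.0 cfs.
V = ΣQ_DR · Δt = 149.0 × 1800 s = 2.682 × 10^5 ft³.
Over A = 0.0573 mi², depth = V / A = 2.01 in.

d ≈ 2.01 in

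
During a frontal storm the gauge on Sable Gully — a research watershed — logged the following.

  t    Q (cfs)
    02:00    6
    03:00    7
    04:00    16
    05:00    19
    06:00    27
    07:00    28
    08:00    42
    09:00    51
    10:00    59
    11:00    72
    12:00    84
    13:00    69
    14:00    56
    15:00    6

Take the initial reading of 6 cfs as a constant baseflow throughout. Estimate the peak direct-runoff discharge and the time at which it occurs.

Subtracting baseflow gives direct-runoff ordinates: 0.0, 1.0, 10.0, 13.0, 21.0, 22.0, 36.0, 45.0, 53.0, 66.0, 78.0, 63.0, 50.0, 0.0 cfs.
The maximum is 78.0 cfs, occurring at the reading for t = 12:00.

Q_p = 78.0 cfs at t = 12:00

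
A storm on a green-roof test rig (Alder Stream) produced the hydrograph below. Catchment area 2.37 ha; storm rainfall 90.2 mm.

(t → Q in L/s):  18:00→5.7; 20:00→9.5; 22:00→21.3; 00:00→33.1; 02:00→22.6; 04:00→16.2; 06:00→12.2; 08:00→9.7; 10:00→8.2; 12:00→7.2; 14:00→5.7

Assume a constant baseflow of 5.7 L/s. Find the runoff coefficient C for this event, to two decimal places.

ΣQ_DR = 88.70 L/s; V = ΣQ_DR·Δt = 6.386 × 10^5 L.
Runoff depth d = V / A = 26.95 mm.
C = d / P = 26.95 / 90.2 = 0.30.

C ≈ 0.30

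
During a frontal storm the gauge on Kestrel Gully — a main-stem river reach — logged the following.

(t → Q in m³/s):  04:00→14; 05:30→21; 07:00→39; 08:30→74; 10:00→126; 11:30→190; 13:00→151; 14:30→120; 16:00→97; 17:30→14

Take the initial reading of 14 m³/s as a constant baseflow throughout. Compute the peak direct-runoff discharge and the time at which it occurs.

Q_p = 176.0 m³/s at t = 11:30

Subtracting baseflow gives direct-runoff ordinates: 0.0, 7.0, 25.0, 60.0, 112.0, 176.0, 137.0, 106.0, 83.0, 0.0 m³/s.
The maximum is 176.0 m³/s, occurring at the reading for t = 11:30.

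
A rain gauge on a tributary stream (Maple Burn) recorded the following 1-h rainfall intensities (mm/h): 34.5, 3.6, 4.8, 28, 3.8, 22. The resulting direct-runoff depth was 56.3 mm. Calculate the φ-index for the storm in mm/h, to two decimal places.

Only the 3 blocks with intensity above φ contribute runoff: 34.5, 28, 22 mm/h.
Σ(I−φ)·Δt = d  ⇒  (34.5+28+22 − 3φ)·1 = 56.3
φ = (84.50 − 56.3/1) / 3 = 9.40 mm/h.

φ ≈ 9.40 mm/h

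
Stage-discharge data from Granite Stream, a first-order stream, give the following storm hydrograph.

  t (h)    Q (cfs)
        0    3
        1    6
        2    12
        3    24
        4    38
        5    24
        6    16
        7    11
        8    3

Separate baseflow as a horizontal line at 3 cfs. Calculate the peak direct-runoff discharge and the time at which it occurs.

Q_p = 35.0 cfs at t = 4 h

Subtracting baseflow gives direct-runoff ordinates: 0.0, 3.0, 9.0, 21.0, 35.0, 21.0, 13.0, 8.0, 0.0 cfs.
The maximum is 35.0 cfs, occurring at the reading for t = 4 h.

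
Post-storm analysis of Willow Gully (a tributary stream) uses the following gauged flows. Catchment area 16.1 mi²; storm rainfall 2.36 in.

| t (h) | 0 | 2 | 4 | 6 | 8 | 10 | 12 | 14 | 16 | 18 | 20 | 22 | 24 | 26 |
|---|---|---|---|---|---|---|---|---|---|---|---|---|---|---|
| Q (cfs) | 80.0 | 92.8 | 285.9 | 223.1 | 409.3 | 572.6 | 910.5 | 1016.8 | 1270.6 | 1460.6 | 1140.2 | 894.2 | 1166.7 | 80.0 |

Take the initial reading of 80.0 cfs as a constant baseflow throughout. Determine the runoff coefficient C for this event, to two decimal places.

ΣQ_DR = 8483 cfs; V = ΣQ_DR·Δt = 6.108 × 10^7 ft³.
Runoff depth d = V / A = 1.633 in.
C = d / P = 1.633 / 2.36 = 0.69.

C ≈ 0.69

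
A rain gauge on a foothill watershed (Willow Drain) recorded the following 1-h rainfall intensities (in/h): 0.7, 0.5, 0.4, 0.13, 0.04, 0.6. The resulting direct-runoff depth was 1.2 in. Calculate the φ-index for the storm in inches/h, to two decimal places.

Only the 4 blocks with intensity above φ contribute runoff: 0.7, 0.5, 0.4, 0.6 in/h.
Σ(I−φ)·Δt = d  ⇒  (0.7+0.5+0.4+0.6 − 4φ)·1 = 1.2
φ = (2.200 − 1.2/1) / 4 = 0.25 in/h.

φ ≈ 0.25 in/h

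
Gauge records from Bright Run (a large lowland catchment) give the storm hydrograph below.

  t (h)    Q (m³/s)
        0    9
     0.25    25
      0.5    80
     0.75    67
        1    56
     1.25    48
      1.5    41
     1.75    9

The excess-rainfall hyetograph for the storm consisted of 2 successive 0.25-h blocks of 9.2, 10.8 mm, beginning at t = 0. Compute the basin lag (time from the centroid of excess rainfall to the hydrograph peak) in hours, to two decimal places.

Centroid of excess rainfall: t_c = Σ P_i·t̄_i / ΣP_i = 0.2600 h (block centres at 0.125, 0.375 h).
Hydrograph peak occurs at t = 0.5 h, so basin lag t_L = 0.5 − 0.2600 = 0.24 h.

t_L ≈ 0.24 h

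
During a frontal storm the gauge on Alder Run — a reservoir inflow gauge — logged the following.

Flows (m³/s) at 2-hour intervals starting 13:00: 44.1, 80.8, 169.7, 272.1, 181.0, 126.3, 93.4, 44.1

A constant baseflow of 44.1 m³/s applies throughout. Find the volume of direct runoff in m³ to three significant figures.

V ≈ 4.74 × 10^6 m³

Direct-runoff ordinates (Q − Q_b): 0.0, 36.7, 125.6, 228.0, 136.9, 82.2, 49.3, 0.0 m³/s.
ΣQ_DR = 658.7 m³/s.
With Δt = 2 h = 7200 s, V = ΣQ_DR · Δt = 658.7 × 7200 = 4.74 × 10^6 m³.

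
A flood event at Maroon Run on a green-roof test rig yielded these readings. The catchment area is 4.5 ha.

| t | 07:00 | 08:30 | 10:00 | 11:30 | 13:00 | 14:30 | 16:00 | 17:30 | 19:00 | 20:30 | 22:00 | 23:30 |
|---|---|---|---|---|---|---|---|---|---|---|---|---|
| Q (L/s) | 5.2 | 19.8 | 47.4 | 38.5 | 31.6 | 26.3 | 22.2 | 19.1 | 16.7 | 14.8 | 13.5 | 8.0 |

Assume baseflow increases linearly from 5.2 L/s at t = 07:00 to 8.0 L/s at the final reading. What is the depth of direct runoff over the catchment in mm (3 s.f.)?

d ≈ 22.1 mm

Direct runoff: 0.00, 14.35, 41.69, 32.54, 25.38, 19.83, 15.47, 12.12, 9.46, 7.31, 5.75, 0.00 L/s; ΣQ_DR = 183.9 L/s.
V = ΣQ_DR · Δt = 183.9 × 5400 s = 9.931 × 10^5 L.
Over A = 4.5 ha, depth = V / A = 22.1 mm.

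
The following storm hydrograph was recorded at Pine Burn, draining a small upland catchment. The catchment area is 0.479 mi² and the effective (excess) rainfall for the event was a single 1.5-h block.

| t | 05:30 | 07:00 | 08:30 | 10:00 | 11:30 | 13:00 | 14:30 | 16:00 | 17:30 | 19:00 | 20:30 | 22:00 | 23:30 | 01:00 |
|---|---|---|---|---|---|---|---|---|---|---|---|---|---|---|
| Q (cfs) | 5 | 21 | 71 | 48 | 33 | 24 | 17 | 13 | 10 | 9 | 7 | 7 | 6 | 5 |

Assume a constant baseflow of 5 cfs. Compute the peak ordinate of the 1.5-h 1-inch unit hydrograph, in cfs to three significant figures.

Direct runoff: 0.0, 16.0, 66.0, 43.0, 28.0, 19.0, 12.0, 8.0, 5.0, 4.0, 2.0, 2.0, 1.0, 0.0 cfs; ΣQ_DR = 206.0 cfs, peak = 66.0 cfs.
Runoff depth d = ΣQ_DR·Δt / A = 206.0 × 5400 / (0.479 mi²) = 0.9996 in.
The 1-inch UH is the DRH scaled by (1 in)/d, so U_p = 66.0 × 1/0.9996 = 66.0 cfs.

U_p ≈ 66.0 cfs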